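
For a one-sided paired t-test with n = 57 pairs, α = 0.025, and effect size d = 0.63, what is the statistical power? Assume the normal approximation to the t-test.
Power ≈ 1.00

Power calculation (paired t-test, normal approximation):
z_β = d · √n - z_α
z_β = 0.63 · √57 - 1.960
z_β = 0.63 · 7.550 - 1.960
z_β = 2.796

Power = Φ(z_β) = Φ(2.796) ≈ 0.997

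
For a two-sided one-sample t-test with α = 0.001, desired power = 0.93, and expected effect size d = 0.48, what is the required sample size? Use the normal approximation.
n = 99

Sample size formula (one-sample t-test, normal approximation):
n = ((z_{α/2} + z_β) / d)²

z_{α/2} = 3.291 (for α = 0.001, two-sided)
z_β = 1.476 (for power = 0.93)
d = 0.48

n = ((3.291 + 1.476) / 0.48)²
n = (9.931)²
n ≈ 98.62
Round up to the next whole number: n = 99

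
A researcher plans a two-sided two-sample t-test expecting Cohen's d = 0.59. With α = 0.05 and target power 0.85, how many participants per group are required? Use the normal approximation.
n = 52 per group

Sample size formula (two-sample t-test, normal approximation):
n = 2 · ((z_{α/2} + z_β) / d)²

z_{α/2} = 1.960 (for α = 0.05, two-sided)
z_β = 1.036 (for power = 0.85)
d = 0.59

n = 2 · ((1.960 + 1.036) / 0.59)²
n = 2 · (5.078)²
n ≈ 51.57
Round up to the next whole number: n = 52 per group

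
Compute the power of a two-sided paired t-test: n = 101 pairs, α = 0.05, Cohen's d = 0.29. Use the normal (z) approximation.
Power ≈ 0.83

Power calculation (paired t-test, normal approximation):
z_β = d · √n - z_{α/2}
z_β = 0.29 · √101 - 1.960
z_β = 0.29 · 10.050 - 1.960
z_β = 0.954

Power = Φ(z_β) = Φ(0.954) ≈ 0.830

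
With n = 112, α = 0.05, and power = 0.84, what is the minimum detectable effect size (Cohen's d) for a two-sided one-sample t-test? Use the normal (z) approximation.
d ≈ 0.28

Minimum detectable effect (one-sample t-test, normal approximation):
d = (z_{α/2} + z_β) / √n
d = (1.960 + 0.994) / √112
d = 2.954 / 10.583
d ≈ 0.28

By Cohen's convention (0.2 small / 0.5 medium / 0.8 large): small effect.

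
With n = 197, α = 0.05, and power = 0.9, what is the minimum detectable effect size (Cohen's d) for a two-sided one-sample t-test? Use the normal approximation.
d ≈ 0.23

Minimum detectable effect (one-sample t-test, normal approximation):
d = (z_{α/2} + z_β) / √n
d = (1.960 + 1.282) / √197
d = 3.242 / 14.036
d ≈ 0.23

By Cohen's convention (0.2 small / 0.5 medium / 0.8 large): small effect.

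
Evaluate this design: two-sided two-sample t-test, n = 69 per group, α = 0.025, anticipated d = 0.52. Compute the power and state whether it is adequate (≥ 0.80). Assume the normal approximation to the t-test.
Power ≈ 0.79; the study is underpowered (power < 0.80)

Power calculation (two-sample t-test, normal approximation):
z_β = d · √(n/2) - z_{α/2}
z_β = 0.52 · √(69/2) - 2.241
z_β = 0.52 · 5.874 - 2.241
z_β = 0.813

Power = Φ(z_β) = Φ(0.813) ≈ 0.792

Effect size d = 0.52 is medium by Cohen's convention (0.2/0.5/0.8).

Threshold: power ≥ 0.80 is conventionally adequate.
Power ≈ 0.79 → the study is underpowered (power < 0.80).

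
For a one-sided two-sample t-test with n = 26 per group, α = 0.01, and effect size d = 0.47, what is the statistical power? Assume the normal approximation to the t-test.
Power ≈ 0.26

Power calculation (two-sample t-test, normal approximation):
z_β = d · √(n/2) - z_α
z_β = 0.47 · √(26/2) - 2.326
z_β = 0.47 · 3.606 - 2.326
z_β = -0.632

Power = Φ(z_β) = Φ(-0.632) ≈ 0.264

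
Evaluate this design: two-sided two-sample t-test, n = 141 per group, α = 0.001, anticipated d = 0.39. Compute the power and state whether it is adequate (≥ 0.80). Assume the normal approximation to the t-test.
Power ≈ 0.49; the study is underpowered (power < 0.80)

Power calculation (two-sample t-test, normal approximation):
z_β = d · √(n/2) - z_{α/2}
z_β = 0.39 · √(141/2) - 3.291
z_β = 0.39 · 8.396 - 3.291
z_β = -0.016

Power = Φ(z_β) = Φ(-0.016) ≈ 0.494

Effect size d = 0.39 is small by Cohen's convention (0.2/0.5/0.8).

Threshold: power ≥ 0.80 is conventionally adequate.
Power ≈ 0.49 → the study is underpowered (power < 0.80).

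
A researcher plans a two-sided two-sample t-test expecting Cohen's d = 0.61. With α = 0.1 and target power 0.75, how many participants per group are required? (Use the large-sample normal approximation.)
n = 29 per group

Sample size formula (two-sample t-test, normal approximation):
n = 2 · ((z_{α/2} + z_β) / d)²

z_{α/2} = 1.645 (for α = 0.1, two-sided)
z_β = 0.674 (for power = 0.75)
d = 0.61

n = 2 · ((1.645 + 0.674) / 0.61)²
n = 2 · (3.802)²
n ≈ 28.91
Round up to the next whole number: n = 29 per group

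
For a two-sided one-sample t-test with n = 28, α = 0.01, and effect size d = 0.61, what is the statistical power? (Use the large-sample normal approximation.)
Power ≈ 0.74

Power calculation (one-sample t-test, normal approximation):
z_β = d · √n - z_{α/2}
z_β = 0.61 · √28 - 2.576
z_β = 0.61 · 5.292 - 2.576
z_β = 0.652

Power = Φ(z_β) = Φ(0.652) ≈ 0.743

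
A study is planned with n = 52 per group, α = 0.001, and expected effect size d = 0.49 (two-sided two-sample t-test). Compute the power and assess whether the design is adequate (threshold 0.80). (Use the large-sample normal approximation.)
Power ≈ 0.21; the study is underpowered (power < 0.80)

Power calculation (two-sample t-test, normal approximation):
z_β = d · √(n/2) - z_{α/2}
z_β = 0.49 · √(52/2) - 3.291
z_β = 0.49 · 5.099 - 3.291
z_β = -0.792

Power = Φ(z_β) = Φ(-0.792) ≈ 0.214

Effect size d = 0.49 is small by Cohen's convention (0.2/0.5/0.8).

Threshold: power ≥ 0.80 is conventionally adequate.
Power ≈ 0.21 → the study is underpowered (power < 0.80).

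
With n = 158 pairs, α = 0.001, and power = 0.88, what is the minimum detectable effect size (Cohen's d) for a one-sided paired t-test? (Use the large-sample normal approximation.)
d ≈ 0.34

Minimum detectable effect (paired t-test, normal approximation):
d = (z_α + z_β) / √n
d = (3.090 + 1.175) / √158
d = 4.265 / 12.570
d ≈ 0.34

By Cohen's convention (0.2 small / 0.5 medium / 0.8 large): small effect.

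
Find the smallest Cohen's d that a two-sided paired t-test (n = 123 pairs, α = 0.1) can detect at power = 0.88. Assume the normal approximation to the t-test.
d ≈ 0.25

Minimum detectable effect (paired t-test, normal approximation):
d = (z_{α/2} + z_β) / √n
d = (1.645 + 1.175) / √123
d = 2.820 / 11.091
d ≈ 0.25

By Cohen's convention (0.2 small / 0.5 medium / 0.8 large): small effect.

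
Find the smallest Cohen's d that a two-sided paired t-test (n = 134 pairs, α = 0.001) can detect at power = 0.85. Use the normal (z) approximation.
d ≈ 0.37

Minimum detectable effect (paired t-test, normal approximation):
d = (z_{α/2} + z_β) / √n
d = (3.291 + 1.036) / √134
d = 4.327 / 11.576
d ≈ 0.37

By Cohen's convention (0.2 small / 0.5 medium / 0.8 large): small effect.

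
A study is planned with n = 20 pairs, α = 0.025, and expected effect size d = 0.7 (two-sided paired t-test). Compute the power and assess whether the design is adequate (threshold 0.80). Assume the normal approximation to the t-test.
Power ≈ 0.81; the study is adequately powered (power ≥ 0.80)

Power calculation (paired t-test, normal approximation):
z_β = d · √n - z_{α/2}
z_β = 0.7 · √20 - 2.241
z_β = 0.7 · 4.472 - 2.241
z_β = 0.889

Power = Φ(z_β) = Φ(0.889) ≈ 0.813

Effect size d = 0.7 is medium by Cohen's convention (0.2/0.5/0.8).

Threshold: power ≥ 0.80 is conventionally adequate.
Power ≈ 0.81 → the study is adequately powered (power ≥ 0.80).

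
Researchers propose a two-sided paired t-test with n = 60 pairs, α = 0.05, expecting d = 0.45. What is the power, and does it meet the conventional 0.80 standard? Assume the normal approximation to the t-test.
Power ≈ 0.94; the study is adequately powered (power ≥ 0.80)

Power calculation (paired t-test, normal approximation):
z_β = d · √n - z_{α/2}
z_β = 0.45 · √60 - 1.960
z_β = 0.45 · 7.746 - 1.960
z_β = 1.526

Power = Φ(z_β) = Φ(1.526) ≈ 0.936

Effect size d = 0.45 is small by Cohen's convention (0.2/0.5/0.8).

Threshold: power ≥ 0.80 is conventionally adequate.
Power ≈ 0.94 → the study is adequately powered (power ≥ 0.80).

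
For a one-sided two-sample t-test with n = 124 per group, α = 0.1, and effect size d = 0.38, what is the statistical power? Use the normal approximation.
Power ≈ 0.96

Power calculation (two-sample t-test, normal approximation):
z_β = d · √(n/2) - z_α
z_β = 0.38 · √(124/2) - 1.282
z_β = 0.38 · 7.874 - 1.282
z_β = 1.711

Power = Φ(z_β) = Φ(1.711) ≈ 0.956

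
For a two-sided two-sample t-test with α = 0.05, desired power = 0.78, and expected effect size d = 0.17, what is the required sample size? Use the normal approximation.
n = 517 per group

Sample size formula (two-sample t-test, normal approximation):
n = 2 · ((z_{α/2} + z_β) / d)²

z_{α/2} = 1.960 (for α = 0.05, two-sided)
z_β = 0.772 (for power = 0.78)
d = 0.17

n = 2 · ((1.960 + 0.772) / 0.17)²
n = 2 · (16.071)²
n ≈ 516.55
Round up to the next whole number: n = 517 per group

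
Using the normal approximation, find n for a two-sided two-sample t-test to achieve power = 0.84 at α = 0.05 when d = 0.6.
n = 49 per group

Sample size formula (two-sample t-test, normal approximation):
n = 2 · ((z_{α/2} + z_β) / d)²

z_{α/2} = 1.960 (for α = 0.05, two-sided)
z_β = 0.994 (for power = 0.84)
d = 0.6

n = 2 · ((1.960 + 0.994) / 0.6)²
n = 2 · (4.923)²
n ≈ 48.47
Round up to the next whole number: n = 49 per group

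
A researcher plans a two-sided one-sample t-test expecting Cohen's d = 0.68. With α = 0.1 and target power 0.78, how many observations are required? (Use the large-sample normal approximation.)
n = 13

Sample size formula (one-sample t-test, normal approximation):
n = ((z_{α/2} + z_β) / d)²

z_{α/2} = 1.645 (for α = 0.1, two-sided)
z_β = 0.772 (for power = 0.78)
d = 0.68

n = ((1.645 + 0.772) / 0.68)²
n = (3.554)²
n ≈ 12.63
Round up to the next whole number: n = 13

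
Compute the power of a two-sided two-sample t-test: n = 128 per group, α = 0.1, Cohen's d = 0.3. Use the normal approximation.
Power ≈ 0.77

Power calculation (two-sample t-test, normal approximation):
z_β = d · √(n/2) - z_{α/2}
z_β = 0.3 · √(128/2) - 1.645
z_β = 0.3 · 8.000 - 1.645
z_β = 0.755

Power = Φ(z_β) = Φ(0.755) ≈ 0.775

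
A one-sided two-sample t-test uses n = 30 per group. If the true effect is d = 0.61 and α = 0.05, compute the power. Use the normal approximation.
Power ≈ 0.76

Power calculation (two-sample t-test, normal approximation):
z_β = d · √(n/2) - z_α
z_β = 0.61 · √(30/2) - 1.645
z_β = 0.61 · 3.873 - 1.645
z_β = 0.718

Power = Φ(z_β) = Φ(0.718) ≈ 0.764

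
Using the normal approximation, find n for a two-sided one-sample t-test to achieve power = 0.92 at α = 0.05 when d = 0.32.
n = 111

Sample size formula (one-sample t-test, normal approximation):
n = ((z_{α/2} + z_β) / d)²

z_{α/2} = 1.960 (for α = 0.05, two-sided)
z_β = 1.405 (for power = 0.92)
d = 0.32

n = ((1.960 + 1.405) / 0.32)²
n = (10.516)²
n ≈ 110.59
Round up to the next whole number: n = 111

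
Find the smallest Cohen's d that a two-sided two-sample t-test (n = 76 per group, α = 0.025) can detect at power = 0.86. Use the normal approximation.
d ≈ 0.54

Minimum detectable effect (two-sample t-test, normal approximation):
d = (z_{α/2} + z_β) / √(n/2)
d = (2.241 + 1.080) / √(76/2)
d = 3.322 / 6.164
d ≈ 0.54

By Cohen's convention (0.2 small / 0.5 medium / 0.8 large): medium effect.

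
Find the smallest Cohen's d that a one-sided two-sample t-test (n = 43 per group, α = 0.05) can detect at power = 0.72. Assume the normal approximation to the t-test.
d ≈ 0.48

Minimum detectable effect (two-sample t-test, normal approximation):
d = (z_α + z_β) / √(n/2)
d = (1.645 + 0.583) / √(43/2)
d = 2.228 / 4.637
d ≈ 0.48

By Cohen's convention (0.2 small / 0.5 medium / 0.8 large): small effect.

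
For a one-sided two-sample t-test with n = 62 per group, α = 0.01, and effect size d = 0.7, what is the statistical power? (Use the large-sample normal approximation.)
Power ≈ 0.94

Power calculation (two-sample t-test, normal approximation):
z_β = d · √(n/2) - z_α
z_β = 0.7 · √(62/2) - 2.326
z_β = 0.7 · 5.568 - 2.326
z_β = 1.571

Power = Φ(z_β) = Φ(1.571) ≈ 0.942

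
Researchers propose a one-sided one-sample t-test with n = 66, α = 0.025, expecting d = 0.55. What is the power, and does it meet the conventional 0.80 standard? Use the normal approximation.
Power ≈ 0.99; the study is adequately powered (power ≥ 0.80)

Power calculation (one-sample t-test, normal approximation):
z_β = d · √n - z_α
z_β = 0.55 · √66 - 1.960
z_β = 0.55 · 8.124 - 1.960
z_β = 2.508

Power = Φ(z_β) = Φ(2.508) ≈ 0.994

Effect size d = 0.55 is medium by Cohen's convention (0.2/0.5/0.8).

Threshold: power ≥ 0.80 is conventionally adequate.
Power ≈ 0.99 → the study is adequately powered (power ≥ 0.80).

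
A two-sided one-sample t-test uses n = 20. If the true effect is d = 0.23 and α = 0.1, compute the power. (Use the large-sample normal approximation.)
Power ≈ 0.27

Power calculation (one-sample t-test, normal approximation):
z_β = d · √n - z_{α/2}
z_β = 0.23 · √20 - 1.645
z_β = 0.23 · 4.472 - 1.645
z_β = -0.616

Power = Φ(z_β) = Φ(-0.616) ≈ 0.269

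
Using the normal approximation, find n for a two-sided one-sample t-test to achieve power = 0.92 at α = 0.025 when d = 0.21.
n = 302

Sample size formula (one-sample t-test, normal approximation):
n = ((z_{α/2} + z_β) / d)²

z_{α/2} = 2.241 (for α = 0.025, two-sided)
z_β = 1.405 (for power = 0.92)
d = 0.21

n = ((2.241 + 1.405) / 0.21)²
n = (17.362)²
n ≈ 301.44
Round up to the next whole number: n = 302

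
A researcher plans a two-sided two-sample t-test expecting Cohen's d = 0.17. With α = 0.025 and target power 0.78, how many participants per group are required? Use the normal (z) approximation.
n = 629 per group

Sample size formula (two-sample t-test, normal approximation):
n = 2 · ((z_{α/2} + z_β) / d)²

z_{α/2} = 2.241 (for α = 0.025, two-sided)
z_β = 0.772 (for power = 0.78)
d = 0.17

n = 2 · ((2.241 + 0.772) / 0.17)²
n = 2 · (17.724)²
n ≈ 628.28
Round up to the next whole number: n = 629 per group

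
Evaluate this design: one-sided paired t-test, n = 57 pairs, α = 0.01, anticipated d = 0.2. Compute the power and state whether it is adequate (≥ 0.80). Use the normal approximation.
Power ≈ 0.21; the study is underpowered (power < 0.80)

Power calculation (paired t-test, normal approximation):
z_β = d · √n - z_α
z_β = 0.2 · √57 - 2.326
z_β = 0.2 · 7.550 - 2.326
z_β = -0.816

Power = Φ(z_β) = Φ(-0.816) ≈ 0.207

Effect size d = 0.2 is small by Cohen's convention (0.2/0.5/0.8).

Threshold: power ≥ 0.80 is conventionally adequate.
Power ≈ 0.21 → the study is underpowered (power < 0.80).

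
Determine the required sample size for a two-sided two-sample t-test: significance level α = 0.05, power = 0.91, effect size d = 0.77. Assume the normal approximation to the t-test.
n = 37 per group

Sample size formula (two-sample t-test, normal approximation):
n = 2 · ((z_{α/2} + z_β) / d)²

z_{α/2} = 1.960 (for α = 0.05, two-sided)
z_β = 1.341 (for power = 0.91)
d = 0.77

n = 2 · ((1.960 + 1.341) / 0.77)²
n = 2 · (4.287)²
n ≈ 36.76
Round up to the next whole number: n = 37 per group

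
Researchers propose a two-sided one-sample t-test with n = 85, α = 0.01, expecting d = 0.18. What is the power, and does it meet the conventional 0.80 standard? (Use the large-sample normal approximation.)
Power ≈ 0.18; the study is underpowered (power < 0.80)

Power calculation (one-sample t-test, normal approximation):
z_β = d · √n - z_{α/2}
z_β = 0.18 · √85 - 2.576
z_β = 0.18 · 9.220 - 2.576
z_β = -0.916

Power = Φ(z_β) = Φ(-0.916) ≈ 0.180

Effect size d = 0.18 is very small by Cohen's convention (0.2/0.5/0.8).

Threshold: power ≥ 0.80 is conventionally adequate.
Power ≈ 0.18 → the study is underpowered (power < 0.80).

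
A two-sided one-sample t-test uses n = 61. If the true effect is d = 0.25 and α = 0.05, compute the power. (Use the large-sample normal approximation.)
Power ≈ 0.50

Power calculation (one-sample t-test, normal approximation):
z_β = d · √n - z_{α/2}
z_β = 0.25 · √61 - 1.960
z_β = 0.25 · 7.810 - 1.960
z_β = -0.007

Power = Φ(z_β) = Φ(-0.007) ≈ 0.497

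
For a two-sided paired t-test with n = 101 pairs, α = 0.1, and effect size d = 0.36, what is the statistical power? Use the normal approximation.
Power ≈ 0.98

Power calculation (paired t-test, normal approximation):
z_β = d · √n - z_{α/2}
z_β = 0.36 · √101 - 1.645
z_β = 0.36 · 10.050 - 1.645
z_β = 1.973

Power = Φ(z_β) = Φ(1.973) ≈ 0.976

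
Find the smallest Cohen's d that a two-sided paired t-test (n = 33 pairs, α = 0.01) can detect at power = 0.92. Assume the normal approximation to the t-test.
d ≈ 0.69

Minimum detectable effect (paired t-test, normal approximation):
d = (z_{α/2} + z_β) / √n
d = (2.576 + 1.405) / √33
d = 3.981 / 5.745
d ≈ 0.69

By Cohen's convention (0.2 small / 0.5 medium / 0.8 large): medium effect.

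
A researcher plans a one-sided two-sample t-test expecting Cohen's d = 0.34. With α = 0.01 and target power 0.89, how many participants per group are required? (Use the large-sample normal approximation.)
n = 219 per group

Sample size formula (two-sample t-test, normal approximation):
n = 2 · ((z_α + z_β) / d)²

z_α = 2.326 (for α = 0.01, one-sided)
z_β = 1.227 (for power = 0.89)
d = 0.34

n = 2 · ((2.326 + 1.227) / 0.34)²
n = 2 · (10.450)²
n ≈ 218.41
Round up to the next whole number: n = 219 per group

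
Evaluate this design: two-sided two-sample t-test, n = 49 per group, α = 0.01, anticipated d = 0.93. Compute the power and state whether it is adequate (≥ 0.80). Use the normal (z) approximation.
Power ≈ 0.98; the study is adequately powered (power ≥ 0.80)

Power calculation (two-sample t-test, normal approximation):
z_β = d · √(n/2) - z_{α/2}
z_β = 0.93 · √(49/2) - 2.576
z_β = 0.93 · 4.950 - 2.576
z_β = 2.027

Power = Φ(z_β) = Φ(2.027) ≈ 0.979

Effect size d = 0.93 is large by Cohen's convention (0.2/0.5/0.8).

Threshold: power ≥ 0.80 is conventionally adequate.
Power ≈ 0.98 → the study is adequately powered (power ≥ 0.80).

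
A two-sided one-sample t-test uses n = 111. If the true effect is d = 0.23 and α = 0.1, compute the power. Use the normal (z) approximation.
Power ≈ 0.78

Power calculation (one-sample t-test, normal approximation):
z_β = d · √n - z_{α/2}
z_β = 0.23 · √111 - 1.645
z_β = 0.23 · 10.536 - 1.645
z_β = 0.778

Power = Φ(z_β) = Φ(0.778) ≈ 0.782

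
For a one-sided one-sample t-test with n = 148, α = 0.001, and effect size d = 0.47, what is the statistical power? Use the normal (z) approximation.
Power ≈ 1.00

Power calculation (one-sample t-test, normal approximation):
z_β = d · √n - z_α
z_β = 0.47 · √148 - 3.090
z_β = 0.47 · 12.166 - 3.090
z_β = 2.628

Power = Φ(z_β) = Φ(2.628) ≈ 0.996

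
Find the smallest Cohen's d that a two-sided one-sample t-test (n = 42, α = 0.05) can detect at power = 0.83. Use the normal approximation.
d ≈ 0.45

Minimum detectable effect (one-sample t-test, normal approximation):
d = (z_{α/2} + z_β) / √n
d = (1.960 + 0.954) / √42
d = 2.914 / 6.481
d ≈ 0.45

By Cohen's convention (0.2 small / 0.5 medium / 0.8 large): small effect.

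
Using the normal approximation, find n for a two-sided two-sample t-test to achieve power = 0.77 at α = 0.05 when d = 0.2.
n = 365 per group

Sample size formula (two-sample t-test, normal approximation):
n = 2 · ((z_{α/2} + z_β) / d)²

z_{α/2} = 1.960 (for α = 0.05, two-sided)
z_β = 0.739 (for power = 0.77)
d = 0.2

n = 2 · ((1.960 + 0.739) / 0.2)²
n = 2 · (13.495)²
n ≈ 364.23
Round up to the next whole number: n = 365 per group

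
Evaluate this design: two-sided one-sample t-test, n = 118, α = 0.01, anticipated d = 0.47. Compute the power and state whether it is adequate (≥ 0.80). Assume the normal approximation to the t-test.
Power ≈ 0.99; the study is adequately powered (power ≥ 0.80)

Power calculation (one-sample t-test, normal approximation):
z_β = d · √n - z_{α/2}
z_β = 0.47 · √118 - 2.576
z_β = 0.47 · 10.863 - 2.576
z_β = 2.530

Power = Φ(z_β) = Φ(2.530) ≈ 0.994

Effect size d = 0.47 is small by Cohen's convention (0.2/0.5/0.8).

Threshold: power ≥ 0.80 is conventionally adequate.
Power ≈ 0.99 → the study is adequately powered (power ≥ 0.80).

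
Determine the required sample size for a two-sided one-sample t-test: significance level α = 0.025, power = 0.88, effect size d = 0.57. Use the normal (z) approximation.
n = 36

Sample size formula (one-sample t-test, normal approximation):
n = ((z_{α/2} + z_β) / d)²

z_{α/2} = 2.241 (for α = 0.025, two-sided)
z_β = 1.175 (for power = 0.88)
d = 0.57

n = ((2.241 + 1.175) / 0.57)²
n = (5.993)²
n ≈ 35.92
Round up to the next whole number: n = 36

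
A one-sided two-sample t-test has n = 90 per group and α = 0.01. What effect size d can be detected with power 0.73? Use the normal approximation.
d ≈ 0.44

Minimum detectable effect (two-sample t-test, normal approximation):
d = (z_α + z_β) / √(n/2)
d = (2.326 + 0.613) / √(90/2)
d = 2.939 / 6.708
d ≈ 0.44

By Cohen's convention (0.2 small / 0.5 medium / 0.8 large): small effect.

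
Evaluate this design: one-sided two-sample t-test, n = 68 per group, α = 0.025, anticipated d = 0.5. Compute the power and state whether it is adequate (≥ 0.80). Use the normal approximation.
Power ≈ 0.83; the study is adequately powered (power ≥ 0.80)

Power calculation (two-sample t-test, normal approximation):
z_β = d · √(n/2) - z_α
z_β = 0.5 · √(68/2) - 1.960
z_β = 0.5 · 5.831 - 1.960
z_β = 0.956

Power = Φ(z_β) = Φ(0.956) ≈ 0.830

Effect size d = 0.5 is medium by Cohen's convention (0.2/0.5/0.8).

Threshold: power ≥ 0.80 is conventionally adequate.
Power ≈ 0.83 → the study is adequately powered (power ≥ 0.80).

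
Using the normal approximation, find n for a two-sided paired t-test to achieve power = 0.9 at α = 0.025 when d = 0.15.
n = 552 pairs

Sample size formula (paired t-test, normal approximation):
n = ((z_{α/2} + z_β) / d)²

z_{α/2} = 2.241 (for α = 0.025, two-sided)
z_β = 1.282 (for power = 0.9)
d = 0.15

n = ((2.241 + 1.282) / 0.15)²
n = (23.487)²
n ≈ 551.64
Round up to the next whole number: n = 552 pairs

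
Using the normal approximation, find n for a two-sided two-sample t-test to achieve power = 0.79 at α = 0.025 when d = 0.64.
n = 46 per group

Sample size formula (two-sample t-test, normal approximation):
n = 2 · ((z_{α/2} + z_β) / d)²

z_{α/2} = 2.241 (for α = 0.025, two-sided)
z_β = 0.806 (for power = 0.79)
d = 0.64

n = 2 · ((2.241 + 0.806) / 0.64)²
n = 2 · (4.761)²
n ≈ 45.33
Round up to the next whole number: n = 46 per group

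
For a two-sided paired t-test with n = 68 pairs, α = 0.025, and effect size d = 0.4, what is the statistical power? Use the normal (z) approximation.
Power ≈ 0.85

Power calculation (paired t-test, normal approximation):
z_β = d · √n - z_{α/2}
z_β = 0.4 · √68 - 2.241
z_β = 0.4 · 8.246 - 2.241
z_β = 1.057

Power = Φ(z_β) = Φ(1.057) ≈ 0.855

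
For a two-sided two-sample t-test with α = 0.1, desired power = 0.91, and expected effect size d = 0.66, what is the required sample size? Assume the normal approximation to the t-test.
n = 41 per group

Sample size formula (two-sample t-test, normal approximation):
n = 2 · ((z_{α/2} + z_β) / d)²

z_{α/2} = 1.645 (for α = 0.1, two-sided)
z_β = 1.341 (for power = 0.91)
d = 0.66

n = 2 · ((1.645 + 1.341) / 0.66)²
n = 2 · (4.524)²
n ≈ 40.93
Round up to the next whole number: n = 41 per group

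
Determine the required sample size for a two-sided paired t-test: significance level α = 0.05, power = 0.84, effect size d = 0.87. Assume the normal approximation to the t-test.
n = 12 pairs

Sample size formula (paired t-test, normal approximation):
n = ((z_{α/2} + z_β) / d)²

z_{α/2} = 1.960 (for α = 0.05, two-sided)
z_β = 0.994 (for power = 0.84)
d = 0.87

n = ((1.960 + 0.994) / 0.87)²
n = (3.395)²
n ≈ 11.53
Round up to the next whole number: n = 12 pairs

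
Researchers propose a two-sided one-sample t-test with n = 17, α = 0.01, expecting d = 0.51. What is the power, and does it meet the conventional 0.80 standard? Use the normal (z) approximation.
Power ≈ 0.32; the study is underpowered (power < 0.80)

Power calculation (one-sample t-test, normal approximation):
z_β = d · √n - z_{α/2}
z_β = 0.51 · √17 - 2.576
z_β = 0.51 · 4.123 - 2.576
z_β = -0.473

Power = Φ(z_β) = Φ(-0.473) ≈ 0.318

Effect size d = 0.51 is medium by Cohen's convention (0.2/0.5/0.8).

Threshold: power ≥ 0.80 is conventionally adequate.
Power ≈ 0.32 → the study is underpowered (power < 0.80).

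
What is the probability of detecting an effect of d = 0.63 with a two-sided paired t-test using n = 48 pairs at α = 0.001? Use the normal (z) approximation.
Power ≈ 0.86

Power calculation (paired t-test, normal approximation):
z_β = d · √n - z_{α/2}
z_β = 0.63 · √48 - 3.291
z_β = 0.63 · 6.928 - 3.291
z_β = 1.074

Power = Φ(z_β) = Φ(1.074) ≈ 0.859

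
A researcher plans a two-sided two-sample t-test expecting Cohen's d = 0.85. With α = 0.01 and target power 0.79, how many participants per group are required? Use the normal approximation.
n = 32 per group

Sample size formula (two-sample t-test, normal approximation):
n = 2 · ((z_{α/2} + z_β) / d)²

z_{α/2} = 2.576 (for α = 0.01, two-sided)
z_β = 0.806 (for power = 0.79)
d = 0.85

n = 2 · ((2.576 + 0.806) / 0.85)²
n = 2 · (3.979)²
n ≈ 31.66
Round up to the next whole number: n = 32 per group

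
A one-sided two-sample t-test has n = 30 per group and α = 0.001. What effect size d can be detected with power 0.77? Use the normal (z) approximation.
d ≈ 0.99

Minimum detectable effect (two-sample t-test, normal approximation):
d = (z_α + z_β) / √(n/2)
d = (3.090 + 0.739) / √(30/2)
d = 3.829 / 3.873
d ≈ 0.99

By Cohen's convention (0.2 small / 0.5 medium / 0.8 large): large effect.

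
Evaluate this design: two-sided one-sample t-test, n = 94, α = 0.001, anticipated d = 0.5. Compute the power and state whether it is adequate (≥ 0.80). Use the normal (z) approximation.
Power ≈ 0.94; the study is adequately powered (power ≥ 0.80)

Power calculation (one-sample t-test, normal approximation):
z_β = d · √n - z_{α/2}
z_β = 0.5 · √94 - 3.291
z_β = 0.5 · 9.695 - 3.291
z_β = 1.557

Power = Φ(z_β) = Φ(1.557) ≈ 0.940

Effect size d = 0.5 is medium by Cohen's convention (0.2/0.5/0.8).

Threshold: power ≥ 0.80 is conventionally adequate.
Power ≈ 0.94 → the study is adequately powered (power ≥ 0.80).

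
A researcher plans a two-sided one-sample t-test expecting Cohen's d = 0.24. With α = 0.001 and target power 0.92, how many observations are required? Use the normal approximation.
n = 383

Sample size formula (one-sample t-test, normal approximation):
n = ((z_{α/2} + z_β) / d)²

z_{α/2} = 3.291 (for α = 0.001, two-sided)
z_β = 1.405 (for power = 0.92)
d = 0.24

n = ((3.291 + 1.405) / 0.24)²
n = (19.567)²
n ≈ 382.87
Round up to the next whole number: n = 383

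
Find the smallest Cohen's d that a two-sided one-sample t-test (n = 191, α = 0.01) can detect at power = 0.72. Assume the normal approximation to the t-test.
d ≈ 0.23

Minimum detectable effect (one-sample t-test, normal approximation):
d = (z_{α/2} + z_β) / √n
d = (2.576 + 0.583) / √191
d = 3.159 / 13.820
d ≈ 0.23

By Cohen's convention (0.2 small / 0.5 medium / 0.8 large): small effect.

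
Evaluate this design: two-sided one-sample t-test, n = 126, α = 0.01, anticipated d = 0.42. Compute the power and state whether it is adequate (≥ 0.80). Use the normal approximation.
Power ≈ 0.98; the study is adequately powered (power ≥ 0.80)

Power calculation (one-sample t-test, normal approximation):
z_β = d · √n - z_{α/2}
z_β = 0.42 · √126 - 2.576
z_β = 0.42 · 11.225 - 2.576
z_β = 2.139

Power = Φ(z_β) = Φ(2.139) ≈ 0.984

Effect size d = 0.42 is small by Cohen's convention (0.2/0.5/0.8).

Threshold: power ≥ 0.80 is conventionally adequate.
Power ≈ 0.98 → the study is adequately powered (power ≥ 0.80).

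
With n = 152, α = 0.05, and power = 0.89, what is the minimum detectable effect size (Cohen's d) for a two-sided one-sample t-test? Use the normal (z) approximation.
d ≈ 0.26

Minimum detectable effect (one-sample t-test, normal approximation):
d = (z_{α/2} + z_β) / √n
d = (1.960 + 1.227) / √152
d = 3.186 / 12.329
d ≈ 0.26

By Cohen's convention (0.2 small / 0.5 medium / 0.8 large): small effect.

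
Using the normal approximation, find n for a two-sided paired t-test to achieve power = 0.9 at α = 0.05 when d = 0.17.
n = 364 pairs

Sample size formula (paired t-test, normal approximation):
n = ((z_{α/2} + z_β) / d)²

z_{α/2} = 1.960 (for α = 0.05, two-sided)
z_β = 1.282 (for power = 0.9)
d = 0.17

n = ((1.960 + 1.282) / 0.17)²
n = (19.071)²
n ≈ 363.70
Round up to the next whole number: n = 364 pairs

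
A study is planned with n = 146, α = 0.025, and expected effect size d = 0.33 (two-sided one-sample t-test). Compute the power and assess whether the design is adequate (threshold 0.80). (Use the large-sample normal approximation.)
Power ≈ 0.96; the study is adequately powered (power ≥ 0.80)

Power calculation (one-sample t-test, normal approximation):
z_β = d · √n - z_{α/2}
z_β = 0.33 · √146 - 2.241
z_β = 0.33 · 12.083 - 2.241
z_β = 1.746

Power = Φ(z_β) = Φ(1.746) ≈ 0.960

Effect size d = 0.33 is small by Cohen's convention (0.2/0.5/0.8).

Threshold: power ≥ 0.80 is conventionally adequate.
Power ≈ 0.96 → the study is adequately powered (power ≥ 0.80).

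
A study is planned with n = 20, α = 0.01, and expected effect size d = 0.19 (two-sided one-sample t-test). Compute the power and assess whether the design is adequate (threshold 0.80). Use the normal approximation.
Power ≈ 0.04; the study is underpowered (power < 0.80)

Power calculation (one-sample t-test, normal approximation):
z_β = d · √n - z_{α/2}
z_β = 0.19 · √20 - 2.576
z_β = 0.19 · 4.472 - 2.576
z_β = -1.726

Power = Φ(z_β) = Φ(-1.726) ≈ 0.042

Effect size d = 0.19 is very small by Cohen's convention (0.2/0.5/0.8).

Threshold: power ≥ 0.80 is conventionally adequate.
Power ≈ 0.04 → the study is underpowered (power < 0.80).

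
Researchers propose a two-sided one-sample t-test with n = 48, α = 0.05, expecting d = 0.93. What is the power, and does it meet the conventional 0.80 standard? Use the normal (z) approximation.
Power ≈ 1.00; the study is adequately powered (power ≥ 0.80)

Power calculation (one-sample t-test, normal approximation):
z_β = d · √n - z_{α/2}
z_β = 0.93 · √48 - 1.960
z_β = 0.93 · 6.928 - 1.960
z_β = 4.483

Power = Φ(z_β) = Φ(4.483) ≈ 1.000

Effect size d = 0.93 is large by Cohen's convention (0.2/0.5/0.8).

Threshold: power ≥ 0.80 is conventionally adequate.
Power ≈ 1.00 → the study is adequately powered (power ≥ 0.80).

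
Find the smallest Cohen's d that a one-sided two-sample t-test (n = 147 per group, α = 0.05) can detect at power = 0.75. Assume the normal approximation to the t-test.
d ≈ 0.27

Minimum detectable effect (two-sample t-test, normal approximation):
d = (z_α + z_β) / √(n/2)
d = (1.645 + 0.674) / √(147/2)
d = 2.319 / 8.573
d ≈ 0.27

By Cohen's convention (0.2 small / 0.5 medium / 0.8 large): small effect.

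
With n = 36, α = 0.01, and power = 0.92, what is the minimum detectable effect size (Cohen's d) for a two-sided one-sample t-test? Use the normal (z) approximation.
d ≈ 0.66

Minimum detectable effect (one-sample t-test, normal approximation):
d = (z_{α/2} + z_β) / √n
d = (2.576 + 1.405) / √36
d = 3.981 / 6.000
d ≈ 0.66

By Cohen's convention (0.2 small / 0.5 medium / 0.8 large): medium effect.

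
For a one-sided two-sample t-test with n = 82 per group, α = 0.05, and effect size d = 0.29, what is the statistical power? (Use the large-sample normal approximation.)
Power ≈ 0.58

Power calculation (two-sample t-test, normal approximation):
z_β = d · √(n/2) - z_α
z_β = 0.29 · √(82/2) - 1.645
z_β = 0.29 · 6.403 - 1.645
z_β = 0.212

Power = Φ(z_β) = Φ(0.212) ≈ 0.584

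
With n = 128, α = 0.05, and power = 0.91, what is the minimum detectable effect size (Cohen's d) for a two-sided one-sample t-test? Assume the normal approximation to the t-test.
d ≈ 0.29

Minimum detectable effect (one-sample t-test, normal approximation):
d = (z_{α/2} + z_β) / √n
d = (1.960 + 1.341) / √128
d = 3.301 / 11.314
d ≈ 0.29

By Cohen's convention (0.2 small / 0.5 medium / 0.8 large): small effect.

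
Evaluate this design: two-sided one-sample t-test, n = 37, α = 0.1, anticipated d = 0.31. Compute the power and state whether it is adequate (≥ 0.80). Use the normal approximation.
Power ≈ 0.60; the study is underpowered (power < 0.80)

Power calculation (one-sample t-test, normal approximation):
z_β = d · √n - z_{α/2}
z_β = 0.31 · √37 - 1.645
z_β = 0.31 · 6.083 - 1.645
z_β = 0.241

Power = Φ(z_β) = Φ(0.241) ≈ 0.595

Effect size d = 0.31 is small by Cohen's convention (0.2/0.5/0.8).

Threshold: power ≥ 0.80 is conventionally adequate.
Power ≈ 0.60 → the study is underpowered (power < 0.80).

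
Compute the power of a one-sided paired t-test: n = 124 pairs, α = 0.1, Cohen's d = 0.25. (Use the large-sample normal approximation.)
Power ≈ 0.93

Power calculation (paired t-test, normal approximation):
z_β = d · √n - z_α
z_β = 0.25 · √124 - 1.282
z_β = 0.25 · 11.136 - 1.282
z_β = 1.502

Power = Φ(z_β) = Φ(1.502) ≈ 0.933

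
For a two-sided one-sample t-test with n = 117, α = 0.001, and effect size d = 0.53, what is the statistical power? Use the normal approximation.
Power ≈ 0.99

Power calculation (one-sample t-test, normal approximation):
z_β = d · √n - z_{α/2}
z_β = 0.53 · √117 - 3.291
z_β = 0.53 · 10.817 - 3.291
z_β = 2.442

Power = Φ(z_β) = Φ(2.442) ≈ 0.993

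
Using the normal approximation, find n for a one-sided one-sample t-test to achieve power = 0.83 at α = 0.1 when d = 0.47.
n = 23

Sample size formula (one-sample t-test, normal approximation):
n = ((z_α + z_β) / d)²

z_α = 1.282 (for α = 0.1, one-sided)
z_β = 0.954 (for power = 0.83)
d = 0.47

n = ((1.282 + 0.954) / 0.47)²
n = (4.757)²
n ≈ 22.63
Round up to the next whole number: n = 23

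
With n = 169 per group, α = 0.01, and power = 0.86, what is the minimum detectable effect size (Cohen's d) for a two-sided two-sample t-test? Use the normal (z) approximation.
d ≈ 0.40

Minimum detectable effect (two-sample t-test, normal approximation):
d = (z_{α/2} + z_β) / √(n/2)
d = (2.576 + 1.080) / √(169/2)
d = 3.656 / 9.192
d ≈ 0.40

By Cohen's convention (0.2 small / 0.5 medium / 0.8 large): small effect.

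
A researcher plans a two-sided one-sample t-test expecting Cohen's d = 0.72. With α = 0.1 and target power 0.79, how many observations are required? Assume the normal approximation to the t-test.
n = 12

Sample size formula (one-sample t-test, normal approximation):
n = ((z_{α/2} + z_β) / d)²

z_{α/2} = 1.645 (for α = 0.1, two-sided)
z_β = 0.806 (for power = 0.79)
d = 0.72

n = ((1.645 + 0.806) / 0.72)²
n = (3.404)²
n ≈ 11.59
Round up to the next whole number: n = 12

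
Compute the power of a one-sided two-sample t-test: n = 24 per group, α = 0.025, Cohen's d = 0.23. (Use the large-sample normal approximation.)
Power ≈ 0.12

Power calculation (two-sample t-test, normal approximation):
z_β = d · √(n/2) - z_α
z_β = 0.23 · √(24/2) - 1.960
z_β = 0.23 · 3.464 - 1.960
z_β = -1.163

Power = Φ(z_β) = Φ(-1.163) ≈ 0.122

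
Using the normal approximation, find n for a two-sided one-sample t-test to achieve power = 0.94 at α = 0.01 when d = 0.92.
n = 21

Sample size formula (one-sample t-test, normal approximation):
n = ((z_{α/2} + z_β) / d)²

z_{α/2} = 2.576 (for α = 0.01, two-sided)
z_β = 1.555 (for power = 0.94)
d = 0.92

n = ((2.576 + 1.555) / 0.92)²
n = (4.490)²
n ≈ 20.16
Round up to the next whole number: n = 21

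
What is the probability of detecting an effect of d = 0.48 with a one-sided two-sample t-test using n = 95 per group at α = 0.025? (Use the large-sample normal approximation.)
Power ≈ 0.91

Power calculation (two-sample t-test, normal approximation):
z_β = d · √(n/2) - z_α
z_β = 0.48 · √(95/2) - 1.960
z_β = 0.48 · 6.892 - 1.960
z_β = 1.348

Power = Φ(z_β) = Φ(1.348) ≈ 0.911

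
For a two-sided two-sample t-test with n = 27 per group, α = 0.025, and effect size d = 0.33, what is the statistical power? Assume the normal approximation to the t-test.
Power ≈ 0.15

Power calculation (two-sample t-test, normal approximation):
z_β = d · √(n/2) - z_{α/2}
z_β = 0.33 · √(27/2) - 2.241
z_β = 0.33 · 3.674 - 2.241
z_β = -1.029

Power = Φ(z_β) = Φ(-1.029) ≈ 0.152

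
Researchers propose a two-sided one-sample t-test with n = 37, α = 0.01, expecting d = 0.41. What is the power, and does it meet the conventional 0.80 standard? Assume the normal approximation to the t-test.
Power ≈ 0.47; the study is underpowered (power < 0.80)

Power calculation (one-sample t-test, normal approximation):
z_β = d · √n - z_{α/2}
z_β = 0.41 · √37 - 2.576
z_β = 0.41 · 6.083 - 2.576
z_β = -0.082

Power = Φ(z_β) = Φ(-0.082) ≈ 0.467

Effect size d = 0.41 is small by Cohen's convention (0.2/0.5/0.8).

Threshold: power ≥ 0.80 is conventionally adequate.
Power ≈ 0.47 → the study is underpowered (power < 0.80).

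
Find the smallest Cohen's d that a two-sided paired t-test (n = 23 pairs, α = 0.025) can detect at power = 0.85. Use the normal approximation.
d ≈ 0.68

Minimum detectable effect (paired t-test, normal approximation):
d = (z_{α/2} + z_β) / √n
d = (2.241 + 1.036) / √23
d = 3.278 / 4.796
d ≈ 0.68

By Cohen's convention (0.2 small / 0.5 medium / 0.8 large): medium effect.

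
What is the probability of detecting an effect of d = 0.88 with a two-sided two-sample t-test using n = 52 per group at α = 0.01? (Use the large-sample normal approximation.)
Power ≈ 0.97

Power calculation (two-sample t-test, normal approximation):
z_β = d · √(n/2) - z_{α/2}
z_β = 0.88 · √(52/2) - 2.576
z_β = 0.88 · 5.099 - 2.576
z_β = 1.911

Power = Φ(z_β) = Φ(1.911) ≈ 0.972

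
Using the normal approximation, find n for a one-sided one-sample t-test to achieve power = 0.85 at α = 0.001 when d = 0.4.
n = 107

Sample size formula (one-sample t-test, normal approximation):
n = ((z_α + z_β) / d)²

z_α = 3.090 (for α = 0.001, one-sided)
z_β = 1.036 (for power = 0.85)
d = 0.4

n = ((3.090 + 1.036) / 0.4)²
n = (10.315)²
n ≈ 106.40
Round up to the next whole number: n = 107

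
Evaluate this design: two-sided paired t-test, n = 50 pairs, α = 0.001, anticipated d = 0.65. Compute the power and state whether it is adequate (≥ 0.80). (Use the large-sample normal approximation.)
Power ≈ 0.90; the study is adequately powered (power ≥ 0.80)

Power calculation (paired t-test, normal approximation):
z_β = d · √n - z_{α/2}
z_β = 0.65 · √50 - 3.291
z_β = 0.65 · 7.071 - 3.291
z_β = 1.306

Power = Φ(z_β) = Φ(1.306) ≈ 0.904

Effect size d = 0.65 is medium by Cohen's convention (0.2/0.5/0.8).

Threshold: power ≥ 0.80 is conventionally adequate.
Power ≈ 0.90 → the study is adequately powered (power ≥ 0.80).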